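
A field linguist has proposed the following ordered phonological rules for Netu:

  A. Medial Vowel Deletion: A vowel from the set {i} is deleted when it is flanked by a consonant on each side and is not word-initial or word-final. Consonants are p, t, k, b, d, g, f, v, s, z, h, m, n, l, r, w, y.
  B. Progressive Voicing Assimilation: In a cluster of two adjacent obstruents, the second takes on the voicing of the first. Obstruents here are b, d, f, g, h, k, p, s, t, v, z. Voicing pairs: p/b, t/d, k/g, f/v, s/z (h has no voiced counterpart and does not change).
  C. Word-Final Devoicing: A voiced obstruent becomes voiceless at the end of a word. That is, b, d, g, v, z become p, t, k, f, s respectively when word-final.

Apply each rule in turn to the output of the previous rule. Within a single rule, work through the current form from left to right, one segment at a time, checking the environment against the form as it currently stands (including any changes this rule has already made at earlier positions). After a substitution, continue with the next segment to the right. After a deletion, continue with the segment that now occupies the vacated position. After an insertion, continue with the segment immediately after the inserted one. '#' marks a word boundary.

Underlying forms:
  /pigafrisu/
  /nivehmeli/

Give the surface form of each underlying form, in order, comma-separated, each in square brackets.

[pkafrsu], [nvehmeli]

/pigafrisu/:
  A Medial Vowel Deletion: [pigafrisu] → [pgafrsu]
  B Progressive Voicing Assimilation: [pgafrsu] → [pkafrsu]
  C Word-Final Devoicing: no change — [pkafrsu]
/nivehmeli/:
  A Medial Vowel Deletion: [nivehmeli] → [nvehmeli]
  B Progressive Voicing Assimilation: no change — [nvehmeli]
  C Word-Final Devoicing: no change — [nvehmeli]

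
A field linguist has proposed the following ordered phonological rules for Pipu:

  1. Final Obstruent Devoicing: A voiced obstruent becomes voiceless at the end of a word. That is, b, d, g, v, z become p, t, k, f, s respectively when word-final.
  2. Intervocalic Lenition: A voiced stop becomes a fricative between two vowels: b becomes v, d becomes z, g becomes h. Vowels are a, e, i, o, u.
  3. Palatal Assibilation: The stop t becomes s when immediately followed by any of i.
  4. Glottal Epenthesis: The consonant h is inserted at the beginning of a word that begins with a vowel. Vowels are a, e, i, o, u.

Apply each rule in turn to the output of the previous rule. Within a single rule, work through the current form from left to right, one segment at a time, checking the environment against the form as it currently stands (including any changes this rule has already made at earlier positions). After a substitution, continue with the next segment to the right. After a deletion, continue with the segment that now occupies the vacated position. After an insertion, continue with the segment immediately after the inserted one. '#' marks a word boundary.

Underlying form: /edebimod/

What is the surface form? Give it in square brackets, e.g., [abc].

[hezevimot]

1 Final Obstruent Devoicing: [edebimod] → [edebimot]
2 Intervocalic Lenition: [edebimot] → [ezevimot]
3 Palatal Assibilation: no change — [ezevimot]
4 Glottal Epenthesis: [ezevimot] → [hezevimot]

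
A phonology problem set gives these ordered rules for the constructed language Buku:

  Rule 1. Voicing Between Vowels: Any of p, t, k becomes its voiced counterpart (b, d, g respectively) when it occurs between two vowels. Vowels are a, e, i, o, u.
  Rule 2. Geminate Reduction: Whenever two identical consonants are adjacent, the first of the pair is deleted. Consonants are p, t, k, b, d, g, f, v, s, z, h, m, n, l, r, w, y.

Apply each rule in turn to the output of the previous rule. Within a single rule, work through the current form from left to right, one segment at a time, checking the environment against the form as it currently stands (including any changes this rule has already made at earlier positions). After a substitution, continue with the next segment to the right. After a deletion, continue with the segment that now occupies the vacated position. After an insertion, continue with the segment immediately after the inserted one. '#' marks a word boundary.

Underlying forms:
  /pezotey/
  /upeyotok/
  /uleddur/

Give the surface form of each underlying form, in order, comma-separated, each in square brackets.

/pezotey/:
  Rule 1 Voicing Between Vowels: [pezotey] → [pezodey]
  Rule 2 Geminate Reduction: no change — [pezodey]
/upeyotok/:
  Rule 1 Voicing Between Vowels: [upeyotok] → [ubeyodok]
  Rule 2 Geminate Reduction: no change — [ubeyodok]
/uleddur/:
  Rule 1 Voicing Between Vowels: no change — [uleddur]
  Rule 2 Geminate Reduction: [uleddur] → [uledur]

[pezodey], [ubeyodok], [uledur]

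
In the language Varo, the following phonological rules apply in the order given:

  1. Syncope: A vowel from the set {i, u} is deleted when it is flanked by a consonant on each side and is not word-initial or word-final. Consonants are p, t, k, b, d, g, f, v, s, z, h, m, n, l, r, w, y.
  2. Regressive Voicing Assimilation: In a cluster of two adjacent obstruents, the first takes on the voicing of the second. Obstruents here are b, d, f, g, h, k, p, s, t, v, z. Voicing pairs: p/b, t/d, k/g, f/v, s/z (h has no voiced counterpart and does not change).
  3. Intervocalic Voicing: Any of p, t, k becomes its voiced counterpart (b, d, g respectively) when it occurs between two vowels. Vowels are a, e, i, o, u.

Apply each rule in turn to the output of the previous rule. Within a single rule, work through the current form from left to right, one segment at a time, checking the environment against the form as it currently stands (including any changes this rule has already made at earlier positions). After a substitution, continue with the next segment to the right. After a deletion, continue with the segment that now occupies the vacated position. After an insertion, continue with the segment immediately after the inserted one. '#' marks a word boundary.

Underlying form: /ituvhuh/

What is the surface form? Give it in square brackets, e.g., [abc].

1 Syncope: [ituvhuh] → [itvhh]
2 Regressive Voicing Assimilation: [itvhh] → [idfhh]
3 Intervocalic Voicing: no change — [idfhh]

[idfhh]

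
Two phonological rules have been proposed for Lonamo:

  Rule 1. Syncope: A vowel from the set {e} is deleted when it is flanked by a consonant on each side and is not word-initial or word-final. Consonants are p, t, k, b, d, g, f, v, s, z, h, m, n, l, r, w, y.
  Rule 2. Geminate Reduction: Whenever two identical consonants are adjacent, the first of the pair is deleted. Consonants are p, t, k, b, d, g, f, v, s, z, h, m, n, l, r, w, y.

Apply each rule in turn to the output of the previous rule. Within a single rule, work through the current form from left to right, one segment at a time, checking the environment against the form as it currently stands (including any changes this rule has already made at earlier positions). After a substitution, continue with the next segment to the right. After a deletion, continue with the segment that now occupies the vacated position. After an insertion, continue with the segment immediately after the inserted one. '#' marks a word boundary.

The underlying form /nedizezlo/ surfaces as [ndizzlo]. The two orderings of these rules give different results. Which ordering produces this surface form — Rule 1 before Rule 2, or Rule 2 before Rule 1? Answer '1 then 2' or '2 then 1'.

2 then 1

Order 1 then 2:
  1 Syncope: [nedizezlo] → [ndizzlo]
  2 Geminate Reduction: [ndizzlo] → [ndizlo]
  result: [ndizlo]
Order 2 then 1:
  2 Geminate Reduction: no change — [nedizezlo]
  1 Syncope: [nedizezlo] → [ndizzlo]
  result: [ndizzlo]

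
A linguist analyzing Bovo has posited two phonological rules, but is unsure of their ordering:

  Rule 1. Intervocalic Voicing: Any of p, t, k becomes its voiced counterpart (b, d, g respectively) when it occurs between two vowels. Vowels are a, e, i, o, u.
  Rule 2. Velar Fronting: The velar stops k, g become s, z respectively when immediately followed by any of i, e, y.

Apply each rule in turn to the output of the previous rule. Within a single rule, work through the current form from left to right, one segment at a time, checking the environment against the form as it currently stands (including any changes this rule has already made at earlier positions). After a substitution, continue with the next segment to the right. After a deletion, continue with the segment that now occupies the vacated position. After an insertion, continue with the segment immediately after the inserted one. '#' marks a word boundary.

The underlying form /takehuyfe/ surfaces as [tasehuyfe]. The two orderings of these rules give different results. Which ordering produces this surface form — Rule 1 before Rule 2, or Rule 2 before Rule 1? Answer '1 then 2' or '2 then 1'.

Order 1 then 2:
  1 Intervocalic Voicing: [takehuyfe] → [tagehuyfe]
  2 Velar Fronting: [tagehuyfe] → [tazehuyfe]
  result: [tazehuyfe]
Order 2 then 1:
  2 Velar Fronting: [takehuyfe] → [tasehuyfe]
  1 Intervocalic Voicing: no change — [tasehuyfe]
  result: [tasehuyfe]

2 then 1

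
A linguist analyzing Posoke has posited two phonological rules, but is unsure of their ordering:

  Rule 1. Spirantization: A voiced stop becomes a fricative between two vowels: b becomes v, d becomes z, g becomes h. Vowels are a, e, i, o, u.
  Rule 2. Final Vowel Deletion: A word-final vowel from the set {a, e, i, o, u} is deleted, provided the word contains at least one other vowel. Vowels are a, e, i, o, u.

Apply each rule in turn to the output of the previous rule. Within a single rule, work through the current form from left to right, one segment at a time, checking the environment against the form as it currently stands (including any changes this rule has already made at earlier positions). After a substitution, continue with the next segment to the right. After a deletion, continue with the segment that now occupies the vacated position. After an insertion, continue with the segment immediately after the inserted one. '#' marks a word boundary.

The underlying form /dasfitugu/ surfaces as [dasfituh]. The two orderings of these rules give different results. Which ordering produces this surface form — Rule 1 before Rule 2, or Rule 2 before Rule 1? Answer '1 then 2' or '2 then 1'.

Order 1 then 2:
  1 Spirantization: [dasfitugu] → [dasfituhu]
  2 Final Vowel Deletion: [dasfituhu] → [dasfituh]
  result: [dasfituh]
Order 2 then 1:
  2 Final Vowel Deletion: [dasfitugu] → [dasfitug]
  1 Spirantization: no change — [dasfitug]
  result: [dasfitug]

1 then 2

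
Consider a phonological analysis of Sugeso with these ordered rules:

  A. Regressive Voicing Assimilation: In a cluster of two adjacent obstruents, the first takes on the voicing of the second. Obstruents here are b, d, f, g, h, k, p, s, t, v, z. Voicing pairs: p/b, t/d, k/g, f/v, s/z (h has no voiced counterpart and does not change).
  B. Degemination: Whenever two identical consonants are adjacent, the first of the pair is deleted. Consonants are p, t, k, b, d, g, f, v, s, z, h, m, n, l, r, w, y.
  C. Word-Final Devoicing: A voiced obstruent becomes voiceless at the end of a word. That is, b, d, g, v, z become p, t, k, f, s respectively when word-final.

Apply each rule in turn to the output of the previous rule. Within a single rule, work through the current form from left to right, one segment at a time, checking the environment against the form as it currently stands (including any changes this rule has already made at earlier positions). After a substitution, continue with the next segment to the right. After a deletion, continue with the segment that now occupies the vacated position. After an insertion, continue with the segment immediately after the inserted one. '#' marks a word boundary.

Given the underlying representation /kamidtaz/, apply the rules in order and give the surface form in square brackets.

A Regressive Voicing Assimilation: [kamidtaz] → [kamittaz]
B Degemination: [kamittaz] → [kamitaz]
C Word-Final Devoicing: [kamitaz] → [kamitas]

[kamitas]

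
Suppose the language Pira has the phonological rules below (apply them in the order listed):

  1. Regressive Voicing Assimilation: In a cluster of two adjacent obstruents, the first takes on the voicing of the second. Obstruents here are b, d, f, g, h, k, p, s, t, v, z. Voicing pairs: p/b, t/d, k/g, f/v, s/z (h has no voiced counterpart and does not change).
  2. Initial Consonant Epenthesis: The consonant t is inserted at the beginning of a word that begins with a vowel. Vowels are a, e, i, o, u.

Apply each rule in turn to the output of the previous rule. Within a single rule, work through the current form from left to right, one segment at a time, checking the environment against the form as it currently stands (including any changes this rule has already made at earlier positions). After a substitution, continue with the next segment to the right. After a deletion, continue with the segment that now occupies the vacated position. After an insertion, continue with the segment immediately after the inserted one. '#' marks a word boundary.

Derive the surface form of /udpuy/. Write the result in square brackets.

1 Regressive Voicing Assimilation: [udpuy] → [utpuy]
2 Initial Consonant Epenthesis: [utpuy] → [tutpuy]

[tutpuy]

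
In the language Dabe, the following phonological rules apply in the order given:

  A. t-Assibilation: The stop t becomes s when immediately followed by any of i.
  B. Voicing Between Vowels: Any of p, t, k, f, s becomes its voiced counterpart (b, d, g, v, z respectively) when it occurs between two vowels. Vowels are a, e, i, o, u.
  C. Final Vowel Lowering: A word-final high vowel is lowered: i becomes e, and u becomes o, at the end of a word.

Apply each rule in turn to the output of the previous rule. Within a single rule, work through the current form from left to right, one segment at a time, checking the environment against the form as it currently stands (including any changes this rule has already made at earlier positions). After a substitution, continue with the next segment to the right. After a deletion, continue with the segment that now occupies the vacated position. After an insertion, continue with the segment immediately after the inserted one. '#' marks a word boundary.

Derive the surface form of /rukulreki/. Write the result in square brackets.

[rugulrege]

A t-Assibilation: no change — [rukulreki]
B Voicing Between Vowels: [rukulreki] → [rugulregi]
C Final Vowel Lowering: [rugulregi] → [rugulrege]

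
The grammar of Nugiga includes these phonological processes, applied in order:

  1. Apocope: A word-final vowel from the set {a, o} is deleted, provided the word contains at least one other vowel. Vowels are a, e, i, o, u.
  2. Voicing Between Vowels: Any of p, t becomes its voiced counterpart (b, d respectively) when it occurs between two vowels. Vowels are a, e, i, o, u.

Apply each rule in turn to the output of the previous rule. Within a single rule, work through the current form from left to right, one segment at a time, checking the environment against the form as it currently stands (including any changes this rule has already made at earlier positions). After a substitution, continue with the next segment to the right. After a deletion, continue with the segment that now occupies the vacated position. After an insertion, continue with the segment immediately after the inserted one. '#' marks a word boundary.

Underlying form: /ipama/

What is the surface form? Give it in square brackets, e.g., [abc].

[ibam]

1 Apocope: [ipama] → [ipam]
2 Voicing Between Vowels: [ipam] → [ibam]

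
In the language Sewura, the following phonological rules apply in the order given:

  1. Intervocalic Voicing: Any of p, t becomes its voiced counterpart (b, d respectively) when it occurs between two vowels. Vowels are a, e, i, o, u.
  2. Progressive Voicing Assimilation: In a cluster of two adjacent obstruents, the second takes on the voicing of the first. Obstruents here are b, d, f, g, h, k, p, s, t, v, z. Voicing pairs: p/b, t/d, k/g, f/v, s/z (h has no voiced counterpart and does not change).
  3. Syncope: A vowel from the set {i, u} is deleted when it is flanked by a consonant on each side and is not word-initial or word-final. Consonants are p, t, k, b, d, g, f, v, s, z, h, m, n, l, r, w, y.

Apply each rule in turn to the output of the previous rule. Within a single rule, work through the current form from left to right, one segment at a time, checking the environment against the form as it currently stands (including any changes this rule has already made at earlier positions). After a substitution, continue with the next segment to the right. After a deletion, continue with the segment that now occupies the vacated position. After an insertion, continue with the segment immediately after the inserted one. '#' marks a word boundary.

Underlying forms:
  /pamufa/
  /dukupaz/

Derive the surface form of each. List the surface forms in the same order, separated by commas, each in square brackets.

[pamfa], [dkbaz]

/pamufa/:
  1 Intervocalic Voicing: no change — [pamufa]
  2 Progressive Voicing Assimilation: no change — [pamufa]
  3 Syncope: [pamufa] → [pamfa]
/dukupaz/:
  1 Intervocalic Voicing: [dukupaz] → [dukubaz]
  2 Progressive Voicing Assimilation: no change — [dukubaz]
  3 Syncope: [dukubaz] → [dkbaz]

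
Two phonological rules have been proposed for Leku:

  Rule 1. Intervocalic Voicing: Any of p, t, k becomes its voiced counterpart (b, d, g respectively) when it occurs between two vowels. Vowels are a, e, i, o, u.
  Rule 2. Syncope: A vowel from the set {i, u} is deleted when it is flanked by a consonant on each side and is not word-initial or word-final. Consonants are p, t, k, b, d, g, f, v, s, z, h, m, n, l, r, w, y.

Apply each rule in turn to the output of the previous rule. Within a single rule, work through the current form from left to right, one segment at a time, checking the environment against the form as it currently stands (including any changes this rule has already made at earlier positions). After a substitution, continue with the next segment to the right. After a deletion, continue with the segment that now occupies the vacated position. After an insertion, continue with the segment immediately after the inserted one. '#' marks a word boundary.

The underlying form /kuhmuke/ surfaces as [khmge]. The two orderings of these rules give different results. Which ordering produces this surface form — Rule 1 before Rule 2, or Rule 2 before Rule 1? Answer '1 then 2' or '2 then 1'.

1 then 2

Order 1 then 2:
  1 Intervocalic Voicing: [kuhmuke] → [kuhmuge]
  2 Syncope: [kuhmuge] → [khmge]
  result: [khmge]
Order 2 then 1:
  2 Syncope: [kuhmuke] → [khmke]
  1 Intervocalic Voicing: no change — [khmke]
  result: [khmke]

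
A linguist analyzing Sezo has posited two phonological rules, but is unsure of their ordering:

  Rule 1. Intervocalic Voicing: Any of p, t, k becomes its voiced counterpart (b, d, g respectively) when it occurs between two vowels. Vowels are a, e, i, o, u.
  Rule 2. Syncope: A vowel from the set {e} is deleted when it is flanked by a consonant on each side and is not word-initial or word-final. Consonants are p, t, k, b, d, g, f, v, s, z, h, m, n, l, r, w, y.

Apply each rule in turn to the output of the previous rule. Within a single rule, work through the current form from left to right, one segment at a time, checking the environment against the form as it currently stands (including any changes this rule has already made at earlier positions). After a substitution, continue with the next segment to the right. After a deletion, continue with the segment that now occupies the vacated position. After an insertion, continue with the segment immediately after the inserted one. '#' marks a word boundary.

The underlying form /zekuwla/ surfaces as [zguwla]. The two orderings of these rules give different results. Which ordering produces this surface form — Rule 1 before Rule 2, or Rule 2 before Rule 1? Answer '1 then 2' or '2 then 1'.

Order 1 then 2:
  1 Intervocalic Voicing: [zekuwla] → [zeguwla]
  2 Syncope: [zeguwla] → [zguwla]
  result: [zguwla]
Order 2 then 1:
  2 Syncope: [zekuwla] → [zkuwla]
  1 Intervocalic Voicing: no change — [zkuwla]
  result: [zkuwla]

1 then 2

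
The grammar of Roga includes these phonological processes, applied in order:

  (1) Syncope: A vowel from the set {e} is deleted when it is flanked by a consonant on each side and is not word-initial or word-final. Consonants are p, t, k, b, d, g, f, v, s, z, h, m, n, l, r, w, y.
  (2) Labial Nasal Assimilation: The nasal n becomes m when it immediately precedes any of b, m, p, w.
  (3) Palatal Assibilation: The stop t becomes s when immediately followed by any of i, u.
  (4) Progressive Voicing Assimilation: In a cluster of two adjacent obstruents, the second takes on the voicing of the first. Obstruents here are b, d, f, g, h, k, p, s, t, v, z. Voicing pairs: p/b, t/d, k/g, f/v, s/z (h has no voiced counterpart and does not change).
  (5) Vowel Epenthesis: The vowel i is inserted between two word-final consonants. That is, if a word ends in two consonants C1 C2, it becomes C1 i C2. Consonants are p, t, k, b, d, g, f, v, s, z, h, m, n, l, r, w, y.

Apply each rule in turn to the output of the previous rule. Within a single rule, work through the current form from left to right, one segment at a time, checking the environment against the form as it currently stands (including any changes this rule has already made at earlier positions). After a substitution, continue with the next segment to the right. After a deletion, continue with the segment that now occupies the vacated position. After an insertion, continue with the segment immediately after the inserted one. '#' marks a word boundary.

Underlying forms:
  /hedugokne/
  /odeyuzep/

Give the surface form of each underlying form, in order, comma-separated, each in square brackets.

[htugokne], [odyuzib]

/hedugokne/:
  (1) Syncope: [hedugokne] → [hdugokne]
  (2) Labial Nasal Assimilation: no change — [hdugokne]
  (3) Palatal Assibilation: no change — [hdugokne]
  (4) Progressive Voicing Assimilation: [hdugokne] → [htugokne]
  (5) Vowel Epenthesis: no change — [htugokne]
/odeyuzep/:
  (1) Syncope: [odeyuzep] → [odyuzp]
  (2) Labial Nasal Assimilation: no change — [odyuzp]
  (3) Palatal Assibilation: no change — [odyuzp]
  (4) Progressive Voicing Assimilation: [odyuzp] → [odyuzb]
  (5) Vowel Epenthesis: [odyuzb] → [odyuzib]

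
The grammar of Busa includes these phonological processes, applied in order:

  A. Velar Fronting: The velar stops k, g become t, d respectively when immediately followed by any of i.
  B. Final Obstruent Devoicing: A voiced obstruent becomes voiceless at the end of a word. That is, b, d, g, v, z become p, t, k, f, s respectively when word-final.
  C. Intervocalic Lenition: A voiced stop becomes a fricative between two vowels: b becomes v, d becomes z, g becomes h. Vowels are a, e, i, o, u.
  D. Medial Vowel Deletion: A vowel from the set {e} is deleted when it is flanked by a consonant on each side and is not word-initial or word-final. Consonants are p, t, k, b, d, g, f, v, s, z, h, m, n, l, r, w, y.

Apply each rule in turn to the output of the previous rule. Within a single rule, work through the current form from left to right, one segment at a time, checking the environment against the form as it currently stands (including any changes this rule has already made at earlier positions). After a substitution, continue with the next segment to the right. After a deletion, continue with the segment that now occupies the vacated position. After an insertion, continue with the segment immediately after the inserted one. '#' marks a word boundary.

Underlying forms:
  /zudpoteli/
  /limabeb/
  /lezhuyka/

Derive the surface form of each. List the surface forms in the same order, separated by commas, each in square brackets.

[zudpotli], [limavp], [lzhuyka]

/zudpoteli/:
  A Velar Fronting: no change — [zudpoteli]
  B Final Obstruent Devoicing: no change — [zudpoteli]
  C Intervocalic Lenition: no change — [zudpoteli]
  D Medial Vowel Deletion: [zudpoteli] → [zudpotli]
/limabeb/:
  A Velar Fronting: no change — [limabeb]
  B Final Obstruent Devoicing: [limabeb] → [limabep]
  C Intervocalic Lenition: [limabep] → [limavep]
  D Medial Vowel Deletion: [limavep] → [limavp]
/lezhuyka/:
  A Velar Fronting: no change — [lezhuyka]
  B Final Obstruent Devoicing: no change — [lezhuyka]
  C Intervocalic Lenition: no change — [lezhuyka]
  D Medial Vowel Deletion: [lezhuyka] → [lzhuyka]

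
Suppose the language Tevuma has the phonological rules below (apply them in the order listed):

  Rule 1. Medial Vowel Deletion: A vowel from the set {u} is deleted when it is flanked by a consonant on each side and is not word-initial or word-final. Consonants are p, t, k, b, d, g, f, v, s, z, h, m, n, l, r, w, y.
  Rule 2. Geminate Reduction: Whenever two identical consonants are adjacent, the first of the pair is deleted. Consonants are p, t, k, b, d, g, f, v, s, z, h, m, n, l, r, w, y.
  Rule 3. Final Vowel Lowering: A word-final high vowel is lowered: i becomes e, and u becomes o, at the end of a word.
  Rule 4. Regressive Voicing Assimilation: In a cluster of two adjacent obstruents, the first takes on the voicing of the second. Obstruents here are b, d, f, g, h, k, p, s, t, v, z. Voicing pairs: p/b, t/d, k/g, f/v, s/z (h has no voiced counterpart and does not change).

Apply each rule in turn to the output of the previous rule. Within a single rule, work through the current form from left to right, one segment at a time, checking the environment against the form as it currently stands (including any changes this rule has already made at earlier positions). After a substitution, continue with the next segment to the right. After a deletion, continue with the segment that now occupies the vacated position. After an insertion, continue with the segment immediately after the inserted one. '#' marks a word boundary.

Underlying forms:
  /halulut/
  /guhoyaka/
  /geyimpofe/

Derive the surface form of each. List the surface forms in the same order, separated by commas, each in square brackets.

/halulut/:
  Rule 1 Medial Vowel Deletion: [halulut] → [hallt]
  Rule 2 Geminate Reduction: [hallt] → [halt]
  Rule 3 Final Vowel Lowering: no change — [halt]
  Rule 4 Regressive Voicing Assimilation: no change — [halt]
/guhoyaka/:
  Rule 1 Medial Vowel Deletion: [guhoyaka] → [ghoyaka]
  Rule 2 Geminate Reduction: no change — [ghoyaka]
  Rule 3 Final Vowel Lowering: no change — [ghoyaka]
  Rule 4 Regressive Voicing Assimilation: [ghoyaka] → [khoyaka]
/geyimpofe/:
  Rule 1 Medial Vowel Deletion: no change — [geyimpofe]
  Rule 2 Geminate Reduction: no change — [geyimpofe]
  Rule 3 Final Vowel Lowering: no change — [geyimpofe]
  Rule 4 Regressive Voicing Assimilation: no change — [geyimpofe]

[halt], [khoyaka], [geyimpofe]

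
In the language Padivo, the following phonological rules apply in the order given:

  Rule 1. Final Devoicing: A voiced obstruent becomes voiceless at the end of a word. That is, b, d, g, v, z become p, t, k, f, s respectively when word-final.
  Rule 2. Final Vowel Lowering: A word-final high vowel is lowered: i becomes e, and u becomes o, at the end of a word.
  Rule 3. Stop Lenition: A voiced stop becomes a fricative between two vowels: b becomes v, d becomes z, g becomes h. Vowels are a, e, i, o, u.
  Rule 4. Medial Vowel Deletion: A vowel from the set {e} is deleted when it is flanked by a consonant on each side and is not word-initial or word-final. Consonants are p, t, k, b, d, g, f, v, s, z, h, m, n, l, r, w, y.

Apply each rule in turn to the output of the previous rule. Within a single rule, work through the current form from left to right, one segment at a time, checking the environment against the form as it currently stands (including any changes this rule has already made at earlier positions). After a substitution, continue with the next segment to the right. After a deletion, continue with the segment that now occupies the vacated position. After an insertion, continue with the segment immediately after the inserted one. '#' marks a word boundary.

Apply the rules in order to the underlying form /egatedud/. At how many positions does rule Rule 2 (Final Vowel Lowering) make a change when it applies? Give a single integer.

0

Rule 1 Final Devoicing: [egatedud] → [egatedut]
Rule 2 Final Vowel Lowering: no change — [egatedut]
Rule 3 Stop Lenition: [egatedut] → [ehatezut]
Rule 4 Medial Vowel Deletion: [ehatezut] → [ehatzut]
Rule Rule 2 changed 0 position(s).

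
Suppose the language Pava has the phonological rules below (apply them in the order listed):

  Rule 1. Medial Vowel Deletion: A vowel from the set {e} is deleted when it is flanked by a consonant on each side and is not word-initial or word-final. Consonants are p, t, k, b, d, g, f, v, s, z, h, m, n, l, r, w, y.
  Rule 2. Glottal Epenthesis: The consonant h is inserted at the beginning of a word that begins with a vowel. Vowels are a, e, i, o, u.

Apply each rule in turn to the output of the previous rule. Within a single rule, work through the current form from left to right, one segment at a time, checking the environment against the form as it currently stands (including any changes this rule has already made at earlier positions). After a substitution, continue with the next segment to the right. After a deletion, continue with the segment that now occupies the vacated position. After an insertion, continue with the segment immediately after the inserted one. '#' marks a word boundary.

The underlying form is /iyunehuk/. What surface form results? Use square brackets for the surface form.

[hiyunhuk]

Rule 1 Medial Vowel Deletion: [iyunehuk] → [iyunhuk]
Rule 2 Glottal Epenthesis: [iyunhuk] → [hiyunhuk]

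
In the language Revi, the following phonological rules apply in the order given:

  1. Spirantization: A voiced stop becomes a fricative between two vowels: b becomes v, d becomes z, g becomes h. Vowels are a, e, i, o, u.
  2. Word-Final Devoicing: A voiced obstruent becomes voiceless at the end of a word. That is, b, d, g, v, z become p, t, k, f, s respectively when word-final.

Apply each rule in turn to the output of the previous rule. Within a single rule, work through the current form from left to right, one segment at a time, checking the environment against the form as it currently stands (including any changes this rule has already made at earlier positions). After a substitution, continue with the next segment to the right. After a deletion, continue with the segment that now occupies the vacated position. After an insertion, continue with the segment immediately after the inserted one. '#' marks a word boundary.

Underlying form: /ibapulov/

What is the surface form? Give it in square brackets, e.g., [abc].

1 Spirantization: [ibapulov] → [ivapulov]
2 Word-Final Devoicing: [ivapulov] → [ivapulof]

[ivapulof]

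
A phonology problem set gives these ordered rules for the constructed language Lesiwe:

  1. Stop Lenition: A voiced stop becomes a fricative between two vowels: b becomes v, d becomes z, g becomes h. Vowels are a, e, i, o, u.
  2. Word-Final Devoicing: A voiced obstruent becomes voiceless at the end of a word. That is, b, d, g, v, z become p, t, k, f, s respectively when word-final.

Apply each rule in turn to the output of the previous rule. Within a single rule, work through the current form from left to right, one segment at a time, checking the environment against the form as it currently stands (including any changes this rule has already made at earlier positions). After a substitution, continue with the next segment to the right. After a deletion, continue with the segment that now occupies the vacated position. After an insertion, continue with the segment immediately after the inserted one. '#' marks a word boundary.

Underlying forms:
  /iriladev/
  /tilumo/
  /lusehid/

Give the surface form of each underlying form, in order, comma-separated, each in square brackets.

[irilazef], [tilumo], [lusehit]

/iriladev/:
  1 Stop Lenition: [iriladev] → [irilazev]
  2 Word-Final Devoicing: [irilazev] → [irilazef]
/tilumo/:
  1 Stop Lenition: no change — [tilumo]
  2 Word-Final Devoicing: no change — [tilumo]
/lusehid/:
  1 Stop Lenition: no change — [lusehid]
  2 Word-Final Devoicing: [lusehid] → [lusehit]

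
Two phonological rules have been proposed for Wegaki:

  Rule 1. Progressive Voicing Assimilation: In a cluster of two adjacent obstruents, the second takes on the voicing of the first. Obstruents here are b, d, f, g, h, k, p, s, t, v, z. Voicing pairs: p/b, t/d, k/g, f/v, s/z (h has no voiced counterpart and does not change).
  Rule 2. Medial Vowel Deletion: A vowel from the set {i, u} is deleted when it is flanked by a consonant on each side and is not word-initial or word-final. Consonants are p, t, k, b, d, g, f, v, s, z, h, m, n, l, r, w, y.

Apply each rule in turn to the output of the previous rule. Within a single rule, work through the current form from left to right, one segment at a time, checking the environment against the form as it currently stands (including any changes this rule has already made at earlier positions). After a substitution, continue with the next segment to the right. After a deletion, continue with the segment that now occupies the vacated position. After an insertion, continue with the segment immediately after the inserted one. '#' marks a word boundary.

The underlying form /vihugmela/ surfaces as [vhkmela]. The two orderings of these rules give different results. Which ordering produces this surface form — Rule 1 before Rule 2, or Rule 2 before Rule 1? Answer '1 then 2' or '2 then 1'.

2 then 1

Order 1 then 2:
  1 Progressive Voicing Assimilation: no change — [vihugmela]
  2 Medial Vowel Deletion: [vihugmela] → [vhgmela]
  result: [vhgmela]
Order 2 then 1:
  2 Medial Vowel Deletion: [vihugmela] → [vhgmela]
  1 Progressive Voicing Assimilation: [vhgmela] → [vhkmela]
  result: [vhkmela]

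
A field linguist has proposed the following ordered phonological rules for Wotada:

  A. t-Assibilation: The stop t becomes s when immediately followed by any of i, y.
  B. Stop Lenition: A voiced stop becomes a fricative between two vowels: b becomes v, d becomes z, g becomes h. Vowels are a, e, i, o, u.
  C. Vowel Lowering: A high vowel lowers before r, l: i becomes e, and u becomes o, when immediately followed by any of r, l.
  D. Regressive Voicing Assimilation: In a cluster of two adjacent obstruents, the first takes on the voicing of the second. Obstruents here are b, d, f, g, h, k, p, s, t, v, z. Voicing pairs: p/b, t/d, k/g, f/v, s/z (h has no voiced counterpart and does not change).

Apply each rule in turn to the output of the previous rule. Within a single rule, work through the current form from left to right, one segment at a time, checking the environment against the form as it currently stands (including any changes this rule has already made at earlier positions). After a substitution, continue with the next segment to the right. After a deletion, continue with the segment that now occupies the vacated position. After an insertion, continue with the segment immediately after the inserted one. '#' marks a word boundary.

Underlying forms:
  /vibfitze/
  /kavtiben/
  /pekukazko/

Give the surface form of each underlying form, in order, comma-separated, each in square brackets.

/vibfitze/:
  A t-Assibilation: no change — [vibfitze]
  B Stop Lenition: no change — [vibfitze]
  C Vowel Lowering: no change — [vibfitze]
  D Regressive Voicing Assimilation: [vibfitze] → [vipfidze]
/kavtiben/:
  A t-Assibilation: [kavtiben] → [kavsiben]
  B Stop Lenition: [kavsiben] → [kavsiven]
  C Vowel Lowering: no change — [kavsiven]
  D Regressive Voicing Assimilation: [kavsiven] → [kafsiven]
/pekukazko/:
  A t-Assibilation: no change — [pekukazko]
  B Stop Lenition: no change — [pekukazko]
  C Vowel Lowering: no change — [pekukazko]
  D Regressive Voicing Assimilation: [pekukazko] → [pekukasko]

[vipfidze], [kafsiven], [pekukasko]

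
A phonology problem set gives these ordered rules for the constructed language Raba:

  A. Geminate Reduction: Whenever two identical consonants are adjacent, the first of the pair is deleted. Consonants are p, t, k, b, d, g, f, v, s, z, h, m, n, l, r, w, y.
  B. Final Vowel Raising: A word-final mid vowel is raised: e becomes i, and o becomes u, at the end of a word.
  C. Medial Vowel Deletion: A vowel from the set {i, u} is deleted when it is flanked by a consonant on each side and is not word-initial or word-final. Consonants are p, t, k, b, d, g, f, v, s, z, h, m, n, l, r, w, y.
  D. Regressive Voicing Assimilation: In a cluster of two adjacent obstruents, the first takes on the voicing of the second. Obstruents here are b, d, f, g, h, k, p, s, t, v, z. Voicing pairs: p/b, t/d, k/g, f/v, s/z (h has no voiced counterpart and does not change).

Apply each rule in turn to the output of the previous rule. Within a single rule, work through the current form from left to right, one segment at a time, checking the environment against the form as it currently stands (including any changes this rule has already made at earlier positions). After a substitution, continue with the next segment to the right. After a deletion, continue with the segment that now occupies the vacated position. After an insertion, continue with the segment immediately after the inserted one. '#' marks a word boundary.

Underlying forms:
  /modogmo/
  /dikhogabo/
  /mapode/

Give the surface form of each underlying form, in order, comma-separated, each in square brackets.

[modogmu], [tkhogabu], [mapodi]

/modogmo/:
  A Geminate Reduction: no change — [modogmo]
  B Final Vowel Raising: [modogmo] → [modogmu]
  C Medial Vowel Deletion: no change — [modogmu]
  D Regressive Voicing Assimilation: no change — [modogmu]
/dikhogabo/:
  A Geminate Reduction: no change — [dikhogabo]
  B Final Vowel Raising: [dikhogabo] → [dikhogabu]
  C Medial Vowel Deletion: [dikhogabu] → [dkhogabu]
  D Regressive Voicing Assimilation: [dkhogabu] → [tkhogabu]
/mapode/:
  A Geminate Reduction: no change — [mapode]
  B Final Vowel Raising: [mapode] → [mapodi]
  C Medial Vowel Deletion: no change — [mapodi]
  D Regressive Voicing Assimilation: no change — [mapodi]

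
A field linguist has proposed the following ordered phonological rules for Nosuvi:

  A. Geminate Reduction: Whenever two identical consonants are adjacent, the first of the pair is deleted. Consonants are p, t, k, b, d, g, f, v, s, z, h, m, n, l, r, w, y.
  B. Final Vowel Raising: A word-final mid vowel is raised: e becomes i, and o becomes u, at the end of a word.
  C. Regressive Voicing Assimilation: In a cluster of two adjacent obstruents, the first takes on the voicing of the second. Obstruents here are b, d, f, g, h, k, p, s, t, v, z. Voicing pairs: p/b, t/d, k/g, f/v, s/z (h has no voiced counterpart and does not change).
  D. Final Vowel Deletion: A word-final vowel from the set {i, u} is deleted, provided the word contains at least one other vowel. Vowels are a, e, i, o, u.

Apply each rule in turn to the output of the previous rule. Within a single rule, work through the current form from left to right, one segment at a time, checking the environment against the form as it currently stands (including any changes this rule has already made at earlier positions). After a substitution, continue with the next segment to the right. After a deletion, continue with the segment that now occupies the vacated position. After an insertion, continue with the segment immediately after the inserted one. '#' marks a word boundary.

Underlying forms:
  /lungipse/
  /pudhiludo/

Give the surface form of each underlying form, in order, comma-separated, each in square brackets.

[lungips], [puthilud]

/lungipse/:
  A Geminate Reduction: no change — [lungipse]
  B Final Vowel Raising: [lungipse] → [lungipsi]
  C Regressive Voicing Assimilation: no change — [lungipsi]
  D Final Vowel Deletion: [lungipsi] → [lungips]
/pudhiludo/:
  A Geminate Reduction: no change — [pudhiludo]
  B Final Vowel Raising: [pudhiludo] → [pudhiludu]
  C Regressive Voicing Assimilation: [pudhiludu] → [puthiludu]
  D Final Vowel Deletion: [puthiludu] → [puthilud]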